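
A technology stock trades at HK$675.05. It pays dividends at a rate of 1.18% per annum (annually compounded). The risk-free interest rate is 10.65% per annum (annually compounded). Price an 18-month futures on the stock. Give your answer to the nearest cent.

HK$772.01

F = S · (1+r)^T / (1+q)^T
= 675.05 × 1.163931 / 1.017752 = 675.05 × 1.143629
F = HK$772.01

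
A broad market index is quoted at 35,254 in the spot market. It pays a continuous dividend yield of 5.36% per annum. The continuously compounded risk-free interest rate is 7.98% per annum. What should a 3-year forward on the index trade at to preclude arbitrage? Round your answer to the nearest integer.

F = S·e^((r − q)T) = 35254 · e^((0.0798 − 0.0536) × 3)
= 35254 · e^0.078600 = 35254 × 1.081772
F = 38,137

38,137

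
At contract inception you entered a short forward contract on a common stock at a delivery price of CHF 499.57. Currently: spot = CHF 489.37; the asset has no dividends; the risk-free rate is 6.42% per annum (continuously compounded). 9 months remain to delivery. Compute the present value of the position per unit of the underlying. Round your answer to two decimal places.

Current fair forward for the remaining 9 months: F = S·e^(r·T), r = 0.0642
F = 489.37 · e^(0.0642 × 9/12) = 489.37 × 1.049328 = 513.5096
Value of long forward = (F − K)·e^(−rT) = (513.5096 − 499.57) · e^(−0.0642·9/12)
= 13.9396 × 0.952991 = 13.28
Short position value = −(long value) = -CHF 13.28

-CHF 13.28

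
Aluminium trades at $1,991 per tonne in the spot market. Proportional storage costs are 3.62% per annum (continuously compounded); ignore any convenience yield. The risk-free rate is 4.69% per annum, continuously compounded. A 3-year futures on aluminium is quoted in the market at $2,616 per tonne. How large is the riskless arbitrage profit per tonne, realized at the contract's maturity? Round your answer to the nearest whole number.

$61 per tonne

Fair futures: F* = S·e^(carry·T), with carry = (r + u) = 0.0469 + 0.0362 = 0.0831
F* = 1991 · e^(0.0831 × 3) = 1991 · e^0.249300 = 1991 × 1.283127 = $2554.7059
Market $2616 > fair $2554.7059: forward overpriced → cash-and-carry (buy spot, short the forward).
At maturity, profit = |F_mkt − F*| = |2616 − 2554.7059| = $61 per tonne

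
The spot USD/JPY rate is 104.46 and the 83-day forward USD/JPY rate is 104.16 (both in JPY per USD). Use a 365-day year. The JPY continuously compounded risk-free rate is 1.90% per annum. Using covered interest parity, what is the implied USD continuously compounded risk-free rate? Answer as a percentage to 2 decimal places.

3.16%

F = S·e^((r_JPY − r_USD)T) ⇒ r_USD = r_JPY − ln(F/S)/T
ln(104.16/104.46) = -0.002876; /(83/365) = -0.012647
r_USD = 0.0190 + 0.012647 = 0.031647
r_USD = 3.16%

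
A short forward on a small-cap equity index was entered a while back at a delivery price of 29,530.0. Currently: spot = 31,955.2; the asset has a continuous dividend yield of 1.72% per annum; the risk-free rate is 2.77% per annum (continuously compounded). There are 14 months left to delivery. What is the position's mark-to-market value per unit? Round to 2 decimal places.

-2729.41

Current fair forward for the remaining 14 months: F = S·e^((r − q)·T), (r − q) = 0.0277 − 0.0172 = 0.0105
F = 31955.2 · e^(0.0105 × 14/12) = 31955.2 × 1.01232534 = 32349.0587
Value of long forward = (F − K)·e^(−rT) = (32349.0587 − 29530.0) · e^(−0.0277·14/12)
= 2819.0587 × 0.96819994 = 2729.41
Short position value = −(long value) = -2729.41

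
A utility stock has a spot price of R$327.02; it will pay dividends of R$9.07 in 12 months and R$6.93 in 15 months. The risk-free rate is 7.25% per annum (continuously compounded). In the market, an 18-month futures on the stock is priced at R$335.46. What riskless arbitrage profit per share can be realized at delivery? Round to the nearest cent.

R$12.67 per share

PV(dividends) I = 9.07·e^(−0.0725·12/12) + 6.93·e^(−0.0725·15/12) = 14.7653
Fair futures F* = (S − I)·e^(rT) = (327.02 − 14.7653)·e^0.108750 = 312.2547 × 1.114884 = 348.1278
Market R$335.46 < fair 348.1278: forward underpriced → reverse cash-and-carry (short the stock, invest proceeds at r, pay the dividends, go long the forward).
Profit at T = |F_mkt − F*| = |335.46 − 348.1278| = R$12.67 per share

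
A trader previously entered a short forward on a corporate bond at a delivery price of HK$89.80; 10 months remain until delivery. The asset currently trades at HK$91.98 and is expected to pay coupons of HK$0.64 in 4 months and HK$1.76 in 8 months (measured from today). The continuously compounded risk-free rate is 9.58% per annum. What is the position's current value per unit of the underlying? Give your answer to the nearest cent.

-HK$6.80

PV(remaining coupons) I = 0.64·e^(−0.0958·4/12) + 1.76·e^(−0.0958·8/12) = 2.2710
Current forward F = (S − I)·e^(rT) = (91.98 − 2.2710)·e^(0.0958·10/12) = 89.7090 × 1.083107 = 97.1644
Value (long) = (F − K)·e^(−rT) = (97.1644 − 89.80) × 0.923270 = 6.7993
Short position value = −(long value) = -HK$6.80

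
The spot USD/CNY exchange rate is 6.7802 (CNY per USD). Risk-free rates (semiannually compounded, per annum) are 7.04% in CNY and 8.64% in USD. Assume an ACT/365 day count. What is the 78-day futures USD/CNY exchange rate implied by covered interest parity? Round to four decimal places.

By covered interest parity, F = S · (1+r_CNY/2)^(2T) / (1+r_USD/2)^(2T)
= 6.7802 × 1.014896 / 1.018240 = 6.7802 × 0.996716
F = 6.7579 CNY per USD

6.7579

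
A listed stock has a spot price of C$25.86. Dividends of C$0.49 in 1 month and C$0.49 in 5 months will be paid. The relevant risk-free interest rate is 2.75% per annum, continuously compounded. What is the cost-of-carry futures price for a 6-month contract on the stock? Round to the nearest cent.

C$25.23

PV(dividends) I = 0.49·e^(−0.0275·1/12) + 0.49·e^(−0.0275·5/12)
I = 0.4889 + 0.4844 = 0.9733
F = (S − I)·e^(rT) = (25.86 − 0.9733) · e^(0.0275·6/12)
= 24.8867 · e^0.013750 = 24.8867 × 1.013845 = C$25.23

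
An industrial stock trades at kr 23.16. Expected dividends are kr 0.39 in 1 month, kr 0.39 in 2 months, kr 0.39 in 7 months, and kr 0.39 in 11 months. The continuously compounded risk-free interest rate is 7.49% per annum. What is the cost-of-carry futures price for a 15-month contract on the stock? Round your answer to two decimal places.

kr 23.77

PV(dividends) I = 0.39·e^(−0.0749·1/12) + 0.39·e^(−0.0749·2/12) + 0.39·e^(−0.0749·7/12) + 0.39·e^(−0.0749·11/12)
I = 0.3876 + 0.3852 + 0.3733 + 0.3641 = 1.5102
F = (S − I)·e^(rT) = (23.16 − 1.5102) · e^(0.0749·15/12)
= 21.6498 · e^0.093625 = 21.6498 × 1.098148 = kr 23.77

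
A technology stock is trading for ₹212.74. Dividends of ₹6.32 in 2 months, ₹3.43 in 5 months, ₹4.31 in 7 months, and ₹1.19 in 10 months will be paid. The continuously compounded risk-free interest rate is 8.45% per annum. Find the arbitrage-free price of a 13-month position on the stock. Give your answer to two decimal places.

₹216.96

PV(dividends) I = 6.32·e^(−0.0845·2/12) + 3.43·e^(−0.0845·5/12) + 4.31·e^(−0.0845·7/12) + 1.19·e^(−0.0845·10/12)
I = 6.2316 + 3.3113 + 4.1027 + 1.1091 = 14.7547
F = (S − I)·e^(rT) = (212.74 − 14.7547) · e^(0.0845·13/12)
= 197.9853 · e^0.091542 = 197.9853 × 1.095863 = ₹216.96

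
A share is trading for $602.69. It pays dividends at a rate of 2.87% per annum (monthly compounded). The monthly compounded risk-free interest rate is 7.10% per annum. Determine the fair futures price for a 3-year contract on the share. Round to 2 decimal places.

$683.88

F = S · (1+r/12)^(12T) / (1+q/12)^(12T)
= 602.69 × 1.236608 / 1.089803 = 602.69 × 1.134708
F = $683.88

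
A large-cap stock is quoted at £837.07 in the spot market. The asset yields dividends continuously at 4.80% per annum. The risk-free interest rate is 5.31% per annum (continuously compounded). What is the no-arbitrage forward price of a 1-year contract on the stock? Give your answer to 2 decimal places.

F = S·e^((r − q)T) = 837.07 · e^((0.0531 − 0.0480) × 1)
= 837.07 · e^0.005100 = 837.07 × 1.005113
F = £841.35

£841.35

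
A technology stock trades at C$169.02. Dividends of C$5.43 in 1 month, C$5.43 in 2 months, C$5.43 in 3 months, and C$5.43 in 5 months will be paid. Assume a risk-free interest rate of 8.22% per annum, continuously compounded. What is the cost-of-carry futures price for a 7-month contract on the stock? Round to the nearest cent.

PV(dividends) I = 5.43·e^(−0.0822·1/12) + 5.43·e^(−0.0822·2/12) + 5.43·e^(−0.0822·3/12) + 5.43·e^(−0.0822·5/12)
I = 5.3929 + 5.3561 + 5.3196 + 5.2472 = 21.3158
F = (S − I)·e^(rT) = (169.02 − 21.3158) · e^(0.0822·7/12)
= 147.7042 · e^0.047950 = 147.7042 × 1.049118 = C$154.96

C$154.96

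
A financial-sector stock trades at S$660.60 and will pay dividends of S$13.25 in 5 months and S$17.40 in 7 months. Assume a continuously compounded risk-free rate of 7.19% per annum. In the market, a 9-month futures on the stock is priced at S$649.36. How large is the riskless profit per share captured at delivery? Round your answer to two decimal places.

PV(dividends) I = 13.25·e^(−0.0719·5/12) + 17.40·e^(−0.0719·7/12) = 29.5442
Fair futures F* = (S − I)·e^(rT) = (660.60 − 29.5442)·e^0.053925 = 631.0558 × 1.055405 = 666.0194
Market S$649.36 < fair 666.0194: forward underpriced → reverse cash-and-carry (short the stock, invest proceeds at r, pay the dividends, go long the forward).
Profit at T = |F_mkt − F*| = |649.36 − 666.0194| = S$16.66 per share

S$16.66 per share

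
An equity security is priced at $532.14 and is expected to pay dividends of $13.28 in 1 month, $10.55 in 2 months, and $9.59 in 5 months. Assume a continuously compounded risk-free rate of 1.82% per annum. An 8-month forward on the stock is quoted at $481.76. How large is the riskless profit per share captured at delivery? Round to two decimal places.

$23.17 per share

PV(dividends) I = 13.28·e^(−0.0182·1/12) + 10.55·e^(−0.0182·2/12) + 9.59·e^(−0.0182·5/12) = 33.2955
Fair forward F* = (S − I)·e^(rT) = (532.14 − 33.2955)·e^0.012133 = 498.8445 × 1.012207 = 504.9339
Market $481.76 < fair 504.9339: forward underpriced → reverse cash-and-carry (short the stock, invest proceeds at r, pay the dividends, go long the forward).
Profit at T = |F_mkt − F*| = |481.76 − 504.9339| = $23.17 per share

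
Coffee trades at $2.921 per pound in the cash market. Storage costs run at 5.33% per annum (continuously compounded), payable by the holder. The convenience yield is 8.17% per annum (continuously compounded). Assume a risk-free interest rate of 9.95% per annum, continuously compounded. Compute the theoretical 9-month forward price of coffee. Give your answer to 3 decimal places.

Net carry = r + u − y = 0.0995 + 0.0533 − 0.0817 = 0.0711
F = S·e^((r+u−y)T) = 2.921 · e^(0.0711 × 9/12) = 2.921 · e^0.053325
= 2.921 × 1.054772 = $3.081 per pound

$3.081 per pound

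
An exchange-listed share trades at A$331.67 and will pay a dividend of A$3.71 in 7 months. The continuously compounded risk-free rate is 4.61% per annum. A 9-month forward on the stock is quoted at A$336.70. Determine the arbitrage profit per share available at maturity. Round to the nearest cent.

A$2.90 per share

PV(dividends) I = 3.71·e^(−0.0461·7/12) = 3.6116
Fair forward F* = (S − I)·e^(rT) = (331.67 − 3.6116)·e^0.034575 = 328.0584 × 1.035180 = 339.5995
Market A$336.70 < fair 339.5995: forward underpriced → reverse cash-and-carry (short the stock, invest proceeds at r, pay the dividends, go long the forward).
Profit at T = |F_mkt − F*| = |336.70 − 339.5995| = A$2.90 per share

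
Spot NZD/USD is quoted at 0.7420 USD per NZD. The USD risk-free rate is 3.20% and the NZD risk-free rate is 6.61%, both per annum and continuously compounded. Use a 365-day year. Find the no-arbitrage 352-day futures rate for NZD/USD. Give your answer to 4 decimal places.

F = S·e^((r_USD − r_NZD)T) = 0.7420 · e^((0.0320 − 0.0661) × 352/365)
= 0.7420 · e^-0.032885 = 0.7420 × 0.967650
F = 0.7180 USD per NZD

0.7180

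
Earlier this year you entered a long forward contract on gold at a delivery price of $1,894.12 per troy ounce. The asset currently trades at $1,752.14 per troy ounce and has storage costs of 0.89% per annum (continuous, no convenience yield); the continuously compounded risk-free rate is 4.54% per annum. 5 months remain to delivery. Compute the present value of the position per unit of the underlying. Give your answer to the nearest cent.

-$99.98 per troy ounce

Current fair forward for the remaining 5 months: F = S·e^((r + u)·T), (r + u) = 0.0454 + 0.0089 = 0.0543
F = 1752.14 · e^(0.0543 × 5/12) = 1752.14 × 1.02288289 = 1792.2340
Value of long forward = (F − K)·e^(−rT) = (1792.2340 − 1894.12) · e^(−0.0454·5/12)
= -101.8860 × 0.98126113 = -99.98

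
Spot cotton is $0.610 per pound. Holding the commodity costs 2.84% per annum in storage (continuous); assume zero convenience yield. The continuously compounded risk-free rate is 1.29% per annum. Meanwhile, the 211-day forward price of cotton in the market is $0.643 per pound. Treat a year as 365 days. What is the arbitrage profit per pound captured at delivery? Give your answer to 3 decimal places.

$0.018 per pound

Fair forward: F* = S·e^(carry·T), with carry = (r + u) = 0.0129 + 0.0284 = 0.0413
F* = 0.610 · e^(0.0413 × 211/365) = 0.610 · e^0.023875 = 0.610 × 1.024162 = $0.6247
Market $0.643 > fair $0.6247: forward overpriced → cash-and-carry (buy spot, short the forward).
At maturity, profit = |F_mkt − F*| = |0.643 − 0.6247| = $0.018 per pound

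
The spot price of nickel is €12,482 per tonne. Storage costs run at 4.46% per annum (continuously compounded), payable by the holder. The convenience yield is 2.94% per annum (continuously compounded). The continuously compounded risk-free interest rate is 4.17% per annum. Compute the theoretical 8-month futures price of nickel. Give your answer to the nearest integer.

€12,965 per tonne

Net carry = r + u − y = 0.0417 + 0.0446 − 0.0294 = 0.0569
F = S·e^((r+u−y)T) = 12482 · e^(0.0569 × 8/12) = 12482 · e^0.037933
= 12482 × 1.038662 = €12,965 per tonne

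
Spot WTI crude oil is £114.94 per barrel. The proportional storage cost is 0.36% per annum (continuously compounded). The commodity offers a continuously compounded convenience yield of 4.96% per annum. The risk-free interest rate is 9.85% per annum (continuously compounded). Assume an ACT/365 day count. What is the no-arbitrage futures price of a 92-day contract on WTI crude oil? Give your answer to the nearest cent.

Net carry = r + u − y = 0.0985 + 0.0036 − 0.0496 = 0.0525
F = S·e^((r+u−y)T) = 114.94 · e^(0.0525 × 92/365) = 114.94 · e^0.013233
= 114.94 × 1.013321 = £116.47 per barrel

£116.47 per barrel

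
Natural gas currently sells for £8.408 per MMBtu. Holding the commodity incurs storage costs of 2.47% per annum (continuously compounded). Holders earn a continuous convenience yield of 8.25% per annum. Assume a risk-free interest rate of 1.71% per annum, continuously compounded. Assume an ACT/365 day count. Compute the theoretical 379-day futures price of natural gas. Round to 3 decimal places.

£8.060 per MMBtu

Net carry = r + u − y = 0.0171 + 0.0247 − 0.0825 = -0.0407
F = S·e^((r+u−y)T) = 8.408 · e^(-0.0407 × 379/365) = 8.408 · e^-0.042261
= 8.408 × 0.958620 = £8.060 per MMBtu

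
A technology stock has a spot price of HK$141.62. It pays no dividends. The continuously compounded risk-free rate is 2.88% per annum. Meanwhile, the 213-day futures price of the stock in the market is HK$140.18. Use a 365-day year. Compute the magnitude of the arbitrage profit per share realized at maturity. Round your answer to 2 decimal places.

Fair futures: F* = S·e^(carry·T), with carry = r = 0.0288
F* = 141.62 · e^(0.0288 × 213/365) = 141.62 · e^0.016807 = 141.62 × 1.016949 = HK$144.0203
Market HK$140.18 < fair HK$144.0203: forward underpriced → reverse cash-and-carry (short spot, go long the forward).
At maturity, profit = |F_mkt − F*| = |140.18 − 144.0203| = HK$3.84 per share

HK$3.84 per share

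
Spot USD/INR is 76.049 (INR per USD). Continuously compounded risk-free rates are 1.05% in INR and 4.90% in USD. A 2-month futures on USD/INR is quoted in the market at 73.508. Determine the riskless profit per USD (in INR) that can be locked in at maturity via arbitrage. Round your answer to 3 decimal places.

2.055 per USD (in INR)

Fair futures: F* = S·e^(carry·T), with carry = (r_INR − r_USD) = 0.0105 − 0.0490 = -0.0385
F* = 76.049 · e^(-0.0385 × 2/12) = 76.049 · e^-0.006417 = 76.049 × 0.993604 = 75.5626
Market 73.508 < fair 75.5626: forward underpriced → reverse cash-and-carry (short spot, go long the forward).
At maturity, profit = |F_mkt − F*| = |73.508 − 75.5626| = 2.055 per USD (in INR)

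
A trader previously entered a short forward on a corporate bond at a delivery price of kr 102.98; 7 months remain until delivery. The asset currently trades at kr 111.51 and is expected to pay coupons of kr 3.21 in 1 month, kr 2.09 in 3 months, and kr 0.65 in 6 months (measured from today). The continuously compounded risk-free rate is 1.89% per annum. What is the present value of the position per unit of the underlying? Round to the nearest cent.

PV(remaining coupons) I = 3.21·e^(−0.0189·1/12) + 2.09·e^(−0.0189·3/12) + 0.65·e^(−0.0189·6/12) = 5.9290
Current forward F = (S − I)·e^(rT) = (111.51 − 5.9290)·e^(0.0189·7/12) = 105.5810 × 1.011086 = 106.7515
Value (long) = (F − K)·e^(−rT) = (106.7515 − 102.98) × 0.989036 = 3.7301
Short position value = −(long value) = -kr 3.73

-kr 3.73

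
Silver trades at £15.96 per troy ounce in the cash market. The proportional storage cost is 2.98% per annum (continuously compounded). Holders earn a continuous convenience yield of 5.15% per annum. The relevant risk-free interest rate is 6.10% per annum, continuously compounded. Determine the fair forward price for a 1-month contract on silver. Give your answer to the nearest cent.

Net carry = r + u − y = 0.0610 + 0.0298 − 0.0515 = 0.0393
F = S·e^((r+u−y)T) = 15.96 · e^(0.0393 × 1/12) = 15.96 · e^0.003275
= 15.96 × 1.003280 = £16.01 per troy ounce

£16.01 per troy ounce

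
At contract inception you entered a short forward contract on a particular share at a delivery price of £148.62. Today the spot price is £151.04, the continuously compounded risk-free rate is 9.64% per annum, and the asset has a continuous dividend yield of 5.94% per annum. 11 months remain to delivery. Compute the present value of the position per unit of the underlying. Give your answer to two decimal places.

Current fair forward for the remaining 11 months: F = S·e^((r − q)·T), (r − q) = 0.0964 − 0.0594 = 0.0370
F = 151.04 · e^(0.0370 × 11/12) = 151.04 × 1.034498 = 156.2506
Value of long forward = (F − K)·e^(−rT) = (156.2506 − 148.62) · e^(−0.0964·11/12)
= 7.6306 × 0.915425 = 6.99
Short position value = −(long value) = -£6.99

-£6.99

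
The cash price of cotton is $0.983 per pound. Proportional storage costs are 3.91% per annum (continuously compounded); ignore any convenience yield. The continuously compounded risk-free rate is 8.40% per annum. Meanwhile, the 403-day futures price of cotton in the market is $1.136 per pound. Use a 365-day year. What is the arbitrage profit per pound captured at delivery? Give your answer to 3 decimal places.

Fair futures: F* = S·e^(carry·T), with carry = (r + u) = 0.0840 + 0.0391 = 0.1231
F* = 0.983 · e^(0.1231 × 403/365) = 0.983 · e^0.135916 = 0.983 × 1.145586 = $1.1261
Market $1.136 > fair $1.1261: forward overpriced → cash-and-carry (buy spot, short the forward).
At maturity, profit = |F_mkt − F*| = |1.136 − 1.1261| = $0.010 per pound

$0.010 per pound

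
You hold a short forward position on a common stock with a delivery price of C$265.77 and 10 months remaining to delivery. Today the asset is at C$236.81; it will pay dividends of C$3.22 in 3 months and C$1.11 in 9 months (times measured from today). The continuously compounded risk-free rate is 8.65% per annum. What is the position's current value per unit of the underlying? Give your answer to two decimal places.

C$14.67

PV(remaining dividends) I = 3.22·e^(−0.0865·3/12) + 1.11·e^(−0.0865·9/12) = 4.1914
Current forward F = (S − I)·e^(rT) = (236.81 − 4.1914)·e^(0.0865·10/12) = 232.6186 × 1.074745 = 250.0057
Value (long) = (F − K)·e^(−rT) = (250.0057 − 265.77) × 0.930453 = -14.6679
Short position value = −(long value) = C$14.67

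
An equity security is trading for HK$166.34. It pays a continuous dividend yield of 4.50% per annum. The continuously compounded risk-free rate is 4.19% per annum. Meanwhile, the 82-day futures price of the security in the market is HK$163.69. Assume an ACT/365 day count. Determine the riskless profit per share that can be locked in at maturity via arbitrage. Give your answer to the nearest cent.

HK$2.53 per share

Fair futures: F* = S·e^(carry·T), with carry = (r − q) = 0.0419 − 0.0450 = -0.0031
F* = 166.34 · e^(-0.0031 × 82/365) = 166.34 · e^-0.000696 = 166.34 × 0.999304 = HK$166.2242
Market HK$163.69 < fair HK$166.2242: forward underpriced → reverse cash-and-carry (short spot, go long the forward).
At maturity, profit = |F_mkt − F*| = |163.69 − 166.2242| = HK$2.53 per share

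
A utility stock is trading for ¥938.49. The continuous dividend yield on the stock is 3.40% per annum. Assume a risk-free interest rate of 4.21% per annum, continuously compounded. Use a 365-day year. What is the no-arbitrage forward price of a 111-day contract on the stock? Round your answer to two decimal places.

F = S·e^((r − q)T) = 938.49 · e^((0.0421 − 0.0340) × 111/365)
= 938.49 · e^0.002463 = 938.49 × 1.002466
F = ¥940.80

¥940.80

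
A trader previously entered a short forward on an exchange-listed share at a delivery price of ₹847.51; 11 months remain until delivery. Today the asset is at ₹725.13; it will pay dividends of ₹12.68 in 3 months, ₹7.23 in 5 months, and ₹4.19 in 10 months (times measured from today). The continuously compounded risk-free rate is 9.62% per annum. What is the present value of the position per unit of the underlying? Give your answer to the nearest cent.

₹74.04

PV(remaining dividends) I = 12.68·e^(−0.0962·3/12) + 7.23·e^(−0.0962·5/12) + 4.19·e^(−0.0962·10/12) = 23.1918
Current forward F = (S − I)·e^(rT) = (725.13 − 23.1918)·e^(0.0962·11/12) = 701.9382 × 1.092188 = 766.6485
Value (long) = (F − K)·e^(−rT) = (766.6485 − 847.51) × 0.915593 = -74.0362
Short position value = −(long value) = ₹74.04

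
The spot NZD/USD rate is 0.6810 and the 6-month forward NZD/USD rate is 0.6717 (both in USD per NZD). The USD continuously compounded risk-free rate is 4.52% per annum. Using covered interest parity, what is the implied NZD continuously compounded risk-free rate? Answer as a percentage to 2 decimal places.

F = S·e^((r_USD − r_NZD)T) ⇒ r_NZD = r_USD − ln(F/S)/T
ln(0.6717/0.6810) = -0.013750; /(6/12) = -0.027500
r_NZD = 0.0452 + 0.027500 = 0.072700
r_NZD = 7.27%

7.27%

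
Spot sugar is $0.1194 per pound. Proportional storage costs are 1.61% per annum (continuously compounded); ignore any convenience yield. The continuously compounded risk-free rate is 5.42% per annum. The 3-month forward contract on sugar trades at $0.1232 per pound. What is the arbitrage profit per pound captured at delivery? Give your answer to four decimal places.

Fair forward: F* = S·e^(carry·T), with carry = (r + u) = 0.0542 + 0.0161 = 0.0703
F* = 0.1194 · e^(0.0703 × 3/12) = 0.1194 · e^0.017575 = 0.1194 × 1.017730 = $0.1215
Market $0.1232 > fair $0.1215: forward overpriced → cash-and-carry (buy spot, short the forward).
At maturity, profit = |F_mkt − F*| = |0.1232 − 0.1215| = $0.0017 per pound

$0.0017 per pound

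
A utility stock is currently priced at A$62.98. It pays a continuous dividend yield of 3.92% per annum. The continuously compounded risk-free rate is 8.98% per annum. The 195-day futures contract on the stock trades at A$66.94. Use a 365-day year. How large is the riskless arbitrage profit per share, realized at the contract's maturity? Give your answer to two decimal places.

Fair futures: F* = S·e^(carry·T), with carry = (r − q) = 0.0898 − 0.0392 = 0.0506
F* = 62.98 · e^(0.0506 × 195/365) = 62.98 · e^0.027033 = 62.98 × 1.027402 = A$64.7058
Market A$66.94 > fair A$64.7058: forward overpriced → cash-and-carry (buy spot, short the forward).
At maturity, profit = |F_mkt − F*| = |66.94 − 64.7058| = A$2.23 per share

A$2.23 per share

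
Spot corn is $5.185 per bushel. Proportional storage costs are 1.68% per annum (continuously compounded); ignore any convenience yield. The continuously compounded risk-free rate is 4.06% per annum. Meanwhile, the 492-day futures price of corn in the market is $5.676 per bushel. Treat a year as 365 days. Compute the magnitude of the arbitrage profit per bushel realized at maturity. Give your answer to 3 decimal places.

$0.074 per bushel

Fair futures: F* = S·e^(carry·T), with carry = (r + u) = 0.0406 + 0.0168 = 0.0574
F* = 5.185 · e^(0.0574 × 492/365) = 5.185 · e^0.077372 = 5.185 × 1.080444 = $5.6021
Market $5.676 > fair $5.6021: forward overpriced → cash-and-carry (buy spot, short the forward).
At maturity, profit = |F_mkt − F*| = |5.676 − 5.6021| = $0.074 per bushel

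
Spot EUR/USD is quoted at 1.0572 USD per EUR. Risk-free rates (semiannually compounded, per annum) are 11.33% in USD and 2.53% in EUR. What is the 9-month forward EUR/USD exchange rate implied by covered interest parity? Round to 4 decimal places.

By covered interest parity, F = S · (1+r_USD/2)^(2T) / (1+r_EUR/2)^(2T)
= 1.0572 × 1.086167 / 1.019035 = 1.0572 × 1.065878
F = 1.1268 USD per EUR

1.1268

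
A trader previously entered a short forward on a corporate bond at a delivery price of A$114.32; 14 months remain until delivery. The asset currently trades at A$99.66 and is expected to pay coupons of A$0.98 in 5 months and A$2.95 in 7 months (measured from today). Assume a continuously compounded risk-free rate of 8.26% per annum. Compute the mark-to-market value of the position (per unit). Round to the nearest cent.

PV(remaining coupons) I = 0.98·e^(−0.0826·5/12) + 2.95·e^(−0.0826·7/12) = 3.7581
Current forward F = (S − I)·e^(rT) = (99.66 − 3.7581)·e^(0.0826·14/12) = 95.9019 × 1.101163 = 105.6036
Value (long) = (F − K)·e^(−rT) = (105.6036 − 114.32) × 0.908131 = -7.9156
Short position value = −(long value) = A$7.92

A$7.92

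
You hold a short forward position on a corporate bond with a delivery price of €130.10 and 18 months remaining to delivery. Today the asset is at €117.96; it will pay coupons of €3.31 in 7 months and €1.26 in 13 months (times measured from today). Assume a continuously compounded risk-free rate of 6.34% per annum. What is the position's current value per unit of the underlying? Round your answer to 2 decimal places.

PV(remaining coupons) I = 3.31·e^(−0.0634·7/12) + 1.26·e^(−0.0634·13/12) = 4.3662
Current forward F = (S − I)·e^(rT) = (117.96 − 4.3662)·e^(0.0634·18/12) = 113.5938 × 1.099769 = 124.9269
Value (long) = (F − K)·e^(−rT) = (124.9269 − 130.10) × 0.909282 = -4.7038
Short position value = −(long value) = €4.70

€4.70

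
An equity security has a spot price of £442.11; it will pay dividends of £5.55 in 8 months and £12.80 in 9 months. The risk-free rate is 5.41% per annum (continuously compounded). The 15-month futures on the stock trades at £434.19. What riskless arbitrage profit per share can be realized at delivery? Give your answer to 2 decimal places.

£19.97 per share

PV(dividends) I = 5.55·e^(−0.0541·8/12) + 12.80·e^(−0.0541·9/12) = 17.6444
Fair futures F* = (S − I)·e^(rT) = (442.11 − 17.6444)·e^0.067625 = 424.4656 × 1.069964 = 454.1629
Market £434.19 < fair 454.1629: forward underpriced → reverse cash-and-carry (short the stock, invest proceeds at r, pay the dividends, go long the forward).
Profit at T = |F_mkt − F*| = |434.19 − 454.1629| = £19.97 per share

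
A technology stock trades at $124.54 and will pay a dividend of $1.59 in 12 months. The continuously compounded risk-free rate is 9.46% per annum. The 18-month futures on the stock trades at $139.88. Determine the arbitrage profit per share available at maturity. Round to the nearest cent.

$1.98 per share

PV(dividends) I = 1.59·e^(−0.0946·12/12) = 1.4465
Fair futures F* = (S − I)·e^(rT) = (124.54 − 1.4465)·e^0.141900 = 123.0935 × 1.152461 = 141.8605
Market $139.88 < fair 141.8605: forward underpriced → reverse cash-and-carry (short the stock, invest proceeds at r, pay the dividends, go long the forward).
Profit at T = |F_mkt − F*| = |139.88 − 141.8605| = $1.98 per share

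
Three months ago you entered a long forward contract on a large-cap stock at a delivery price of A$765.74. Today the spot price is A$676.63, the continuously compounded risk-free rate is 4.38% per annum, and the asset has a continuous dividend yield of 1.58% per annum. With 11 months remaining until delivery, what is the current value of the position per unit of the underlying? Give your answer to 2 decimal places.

-A$68.70

Current fair forward for the remaining 11 months: F = S·e^((r − q)·T), (r − q) = 0.0438 − 0.0158 = 0.0280
F = 676.63 · e^(0.0280 × 11/12) = 676.63 × 1.025999 = 694.2217
Value of long forward = (F − K)·e^(−rT) = (694.2217 − 765.74) · e^(−0.0438·11/12)
= -71.5183 × 0.960645 = -68.70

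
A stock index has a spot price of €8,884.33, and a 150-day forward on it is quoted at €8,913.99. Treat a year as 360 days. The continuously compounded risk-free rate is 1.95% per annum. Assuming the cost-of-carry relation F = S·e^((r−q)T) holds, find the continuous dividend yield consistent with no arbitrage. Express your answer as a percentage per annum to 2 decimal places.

From F = S·e^((r−q)T): (r − q) = ln(F/S)/T
ln(8913.99/8884.33) = ln(1.003338) = 0.003332
(r − q) = 0.003332 / (150/360) = 0.007997
q = r − ln(F/S)/T = 0.0195 − 0.007997 = 0.011503
q = 1.15%

1.15%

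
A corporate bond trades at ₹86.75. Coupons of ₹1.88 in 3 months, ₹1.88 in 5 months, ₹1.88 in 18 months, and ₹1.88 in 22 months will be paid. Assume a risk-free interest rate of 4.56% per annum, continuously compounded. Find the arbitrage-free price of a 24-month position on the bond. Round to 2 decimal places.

₹87.16

PV(coupons) I = 1.88·e^(−0.0456·3/12) + 1.88·e^(−0.0456·5/12) + 1.88·e^(−0.0456·18/12) + 1.88·e^(−0.0456·22/12)
I = 1.8587 + 1.8446 + 1.7557 + 1.7292 = 7.1882
F = (S − I)·e^(rT) = (86.75 − 7.1882) · e^(0.0456·24/12)
= 79.5618 · e^0.091200 = 79.5618 × 1.095488 = ₹87.16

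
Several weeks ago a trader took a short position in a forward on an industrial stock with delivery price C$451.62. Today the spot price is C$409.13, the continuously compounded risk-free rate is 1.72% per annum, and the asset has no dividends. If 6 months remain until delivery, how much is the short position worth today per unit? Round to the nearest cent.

Current fair forward for the remaining 6 months: F = S·e^(r·T), r = 0.0172
F = 409.13 · e^(0.0172 × 6/12) = 409.13 × 1.008637 = 412.6637
Value of long forward = (F − K)·e^(−rT) = (412.6637 − 451.62) · e^(−0.0172·6/12)
= -38.9563 × 0.991437 = -38.62
Short position value = −(long value) = C$38.62

C$38.62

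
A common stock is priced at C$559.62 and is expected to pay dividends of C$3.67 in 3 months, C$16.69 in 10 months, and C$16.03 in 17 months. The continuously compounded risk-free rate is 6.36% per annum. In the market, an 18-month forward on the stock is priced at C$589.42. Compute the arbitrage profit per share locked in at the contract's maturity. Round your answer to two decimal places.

PV(dividends) I = 3.67·e^(−0.0636·3/12) + 16.69·e^(−0.0636·10/12) + 16.03·e^(−0.0636·17/12) = 34.0894
Fair forward F* = (S − I)·e^(rT) = (559.62 − 34.0894)·e^0.095400 = 525.5306 × 1.100099 = 578.1357
Market C$589.42 > fair 578.1357: forward overpriced → cash-and-carry (borrow at r, buy the stock and collect the dividends, short the forward).
Profit at T = |F_mkt − F*| = |589.42 − 578.1357| = C$11.28 per share

C$11.28 per share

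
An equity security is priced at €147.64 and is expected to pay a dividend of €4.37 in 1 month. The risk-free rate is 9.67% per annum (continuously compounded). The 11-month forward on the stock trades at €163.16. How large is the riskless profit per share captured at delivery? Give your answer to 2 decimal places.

PV(dividends) I = 4.37·e^(−0.0967·1/12) = 4.3349
Fair forward F* = (S − I)·e^(rT) = (147.64 − 4.3349)·e^0.088642 = 143.3051 × 1.092689 = 156.5879
Market €163.16 > fair 156.5879: forward overpriced → cash-and-carry (borrow at r, buy the stock and collect the dividends, short the forward).
Profit at T = |F_mkt − F*| = |163.16 − 156.5879| = €6.57 per share

€6.57 per share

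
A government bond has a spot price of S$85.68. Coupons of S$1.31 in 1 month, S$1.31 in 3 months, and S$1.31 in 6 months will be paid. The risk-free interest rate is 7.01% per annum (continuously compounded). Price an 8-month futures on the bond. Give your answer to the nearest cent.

S$85.74

PV(coupons) I = 1.31·e^(−0.0701·1/12) + 1.31·e^(−0.0701·3/12) + 1.31·e^(−0.0701·6/12)
I = 1.3024 + 1.2872 + 1.2649 = 3.8545
F = (S − I)·e^(rT) = (85.68 − 3.8545) · e^(0.0701·8/12)
= 81.8255 · e^0.046733 = 81.8255 × 1.047842 = S$85.74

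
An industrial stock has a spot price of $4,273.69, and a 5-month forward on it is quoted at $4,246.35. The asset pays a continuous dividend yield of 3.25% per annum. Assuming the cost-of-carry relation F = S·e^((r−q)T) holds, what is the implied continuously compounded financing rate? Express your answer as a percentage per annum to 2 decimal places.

1.71%

From F = S·e^((r−q)T): (r − q) = ln(F/S)/T
ln(4246.35/4273.69) = ln(0.993603) = -0.006418
(r − q) = -0.006418 / (5/12) = -0.015403
r = ln(F/S)/T + q = -0.015403 + 0.0325 = 0.017097
r = 1.71%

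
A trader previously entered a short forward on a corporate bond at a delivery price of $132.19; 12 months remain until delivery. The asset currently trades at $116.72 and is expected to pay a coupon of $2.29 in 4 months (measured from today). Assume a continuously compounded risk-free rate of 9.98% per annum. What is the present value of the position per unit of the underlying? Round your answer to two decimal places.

PV(remaining coupons) I = 2.29·e^(−0.0998·4/12) = 2.2151
Current forward F = (S − I)·e^(rT) = (116.72 − 2.2151)·e^(0.0998·12/12) = 114.5049 × 1.104950 = 126.5222
Value (long) = (F − K)·e^(−rT) = (126.5222 − 132.19) × 0.905018 = -5.1295
Short position value = −(long value) = $5.13

$5.13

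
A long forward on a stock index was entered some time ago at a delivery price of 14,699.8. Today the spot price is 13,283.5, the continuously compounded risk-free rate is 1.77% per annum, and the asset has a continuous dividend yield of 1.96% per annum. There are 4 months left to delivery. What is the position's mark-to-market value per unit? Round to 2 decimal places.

Current fair forward for the remaining 4 months: F = S·e^((r − q)·T), (r − q) = 0.0177 − 0.0196 = -0.0019
F = 13283.5 · e^(-0.0019 × 4/12) = 13283.5 × 0.99936687 = 13275.0898
Value of long forward = (F − K)·e^(−rT) = (13275.0898 − 14699.8) · e^(−0.0177·4/12)
= -1424.7102 × 0.99411737 = -1416.33

-1416.33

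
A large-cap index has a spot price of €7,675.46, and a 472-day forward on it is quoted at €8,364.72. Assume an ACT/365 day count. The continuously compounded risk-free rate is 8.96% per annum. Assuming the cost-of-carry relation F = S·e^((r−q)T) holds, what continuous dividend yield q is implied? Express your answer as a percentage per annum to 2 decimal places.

2.31%

From F = S·e^((r−q)T): (r − q) = ln(F/S)/T
ln(8364.72/7675.46) = ln(1.089800) = 0.085994
(r − q) = 0.085994 / (472/365) = 0.066500
q = r − ln(F/S)/T = 0.0896 − 0.066500 = 0.023100
q = 2.31%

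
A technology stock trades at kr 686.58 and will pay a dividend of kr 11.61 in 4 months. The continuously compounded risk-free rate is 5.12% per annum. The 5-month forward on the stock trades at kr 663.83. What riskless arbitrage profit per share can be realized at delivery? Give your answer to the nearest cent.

kr 25.89 per share

PV(dividends) I = 11.61·e^(−0.0512·4/12) = 11.4135
Fair forward F* = (S − I)·e^(rT) = (686.58 − 11.4135)·e^0.021333 = 675.1665 × 1.021562 = 689.7244
Market kr 663.83 < fair 689.7244: forward underpriced → reverse cash-and-carry (short the stock, invest proceeds at r, pay the dividends, go long the forward).
Profit at T = |F_mkt − F*| = |663.83 − 689.7244| = kr 25.89 per share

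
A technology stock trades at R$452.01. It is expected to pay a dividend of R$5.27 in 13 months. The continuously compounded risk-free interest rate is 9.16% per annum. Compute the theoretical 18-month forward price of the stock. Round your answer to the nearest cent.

PV(dividends) I = 5.27·e^(−0.0916·13/12)
I = 4.7722
F = (S − I)·e^(rT) = (452.01 − 4.7722) · e^(0.0916·18/12)
= 447.2378 · e^0.137400 = 447.2378 × 1.147287 = R$513.11

R$513.11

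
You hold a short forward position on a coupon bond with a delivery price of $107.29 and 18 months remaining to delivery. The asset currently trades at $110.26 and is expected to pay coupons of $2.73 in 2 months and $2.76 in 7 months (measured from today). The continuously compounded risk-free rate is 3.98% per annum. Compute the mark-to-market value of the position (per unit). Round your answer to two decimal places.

PV(remaining coupons) I = 2.73·e^(−0.0398·2/12) + 2.76·e^(−0.0398·7/12) = 5.4086
Current forward F = (S − I)·e^(rT) = (110.26 − 5.4086)·e^(0.0398·18/12) = 104.8514 × 1.061518 = 111.3016
Value (long) = (F − K)·e^(−rT) = (111.3016 − 107.29) × 0.942047 = 3.7791
Short position value = −(long value) = -$3.78

-$3.78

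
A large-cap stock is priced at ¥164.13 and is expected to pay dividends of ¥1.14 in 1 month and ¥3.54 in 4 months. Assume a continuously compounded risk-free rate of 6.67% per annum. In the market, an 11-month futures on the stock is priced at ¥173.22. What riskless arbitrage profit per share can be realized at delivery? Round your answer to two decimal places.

PV(dividends) I = 1.14·e^(−0.0667·1/12) + 3.54·e^(−0.0667·4/12) = 4.5958
Fair futures F* = (S − I)·e^(rT) = (164.13 − 4.5958)·e^0.061142 = 159.5342 × 1.063050 = 169.5928
Market ¥173.22 > fair 169.5928: forward overpriced → cash-and-carry (borrow at r, buy the stock and collect the dividends, short the forward).
Profit at T = |F_mkt − F*| = |173.22 − 169.5928| = ¥3.63 per share

¥3.63 per share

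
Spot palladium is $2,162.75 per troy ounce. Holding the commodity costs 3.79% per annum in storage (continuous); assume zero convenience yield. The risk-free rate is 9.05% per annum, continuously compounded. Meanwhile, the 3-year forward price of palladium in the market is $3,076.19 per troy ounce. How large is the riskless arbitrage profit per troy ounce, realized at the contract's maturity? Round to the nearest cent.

Fair forward: F* = S·e^(carry·T), with carry = (r + u) = 0.0905 + 0.0379 = 0.1284
F* = 2162.75 · e^(0.1284 × 3) = 2162.75 · e^0.38520000 = 2162.75 × 1.46990827 = $3179.0441
Market $3076.19 < fair $3179.0441: forward underpriced → reverse cash-and-carry (short spot, go long the forward).
At maturity, profit = |F_mkt − F*| = |3076.19 − 3179.0441| = $102.85 per troy ounce

$102.85 per troy ounce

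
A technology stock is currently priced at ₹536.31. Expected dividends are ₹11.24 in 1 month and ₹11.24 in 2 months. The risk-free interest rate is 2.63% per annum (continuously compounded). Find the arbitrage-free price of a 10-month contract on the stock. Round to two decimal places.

PV(dividends) I = 11.24·e^(−0.0263·1/12) + 11.24·e^(−0.0263·2/12)
I = 11.2154 + 11.1908 = 22.4062
F = (S − I)·e^(rT) = (536.31 − 22.4062) · e^(0.0263·10/12)
= 513.9038 · e^0.021917 = 513.9038 × 1.022159 = ₹525.29

₹525.29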